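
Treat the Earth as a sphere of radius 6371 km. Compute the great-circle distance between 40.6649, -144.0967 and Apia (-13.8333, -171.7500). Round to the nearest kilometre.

Δλ = -171.7500 − -144.0967 = -27.6533°.
Δφ = -13.8333 − 40.6649 = -54.4982°.
a = sin²(Δφ/2) + cos φ₁ · cos φ₂ · sin²(Δλ/2) = 0.251702.
c = 2·atan2(√a, √(1−a)) = 1.05112 rad → d = 6371·c ≈ 6696.71 km.

6697 km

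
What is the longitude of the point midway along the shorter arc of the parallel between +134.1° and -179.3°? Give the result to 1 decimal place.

+157.4°

Signed shortest Δλ from +134.1° to -179.3° is +46.6°.
Midpoint longitude = +134.1° + (+46.6°)/2 = +134.1° + 23.3° = +157.4°.
(The naïve average (+134.1 + -179.3)/2 = -22.6° is on the wrong side of the globe.)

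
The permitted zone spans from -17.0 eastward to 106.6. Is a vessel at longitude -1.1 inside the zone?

Yes

Band width going east from -17.0° to +106.6°: ((106.6 − -17.0) mod 360) = 123.6°.
Offset of -1.1° east of the west edge: ((-1.1 − -17.0) mod 360) = 15.9°.
15.9° ≤ 123.6° ⇒ inside.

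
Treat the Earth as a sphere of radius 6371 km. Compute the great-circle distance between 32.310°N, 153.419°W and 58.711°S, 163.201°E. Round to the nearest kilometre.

10888 km

Δλ = 163.201 − -153.419 = 316.620°; wrapped into (−180°, 180°]: -43.380°.
Δφ = -58.711 − 32.310 = -91.021°.
a = sin²(Δφ/2) + cos φ₁ · cos φ₂ · sin²(Δλ/2) = 0.568866.
c = 2·atan2(√a, √(1−a)) = 1.70897 rad → d = 6371·c ≈ 10887.83 km.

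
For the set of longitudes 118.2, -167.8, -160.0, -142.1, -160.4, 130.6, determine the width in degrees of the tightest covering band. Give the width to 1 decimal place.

Sort the longitudes: -167.8°, -160.4°, -160.0°, -142.1°, +118.2°, +130.6°.
Eastward gaps between consecutive values (wrapping around): 7.4°, 0.4°, 17.9°, 260.3°, 12.4°, 61.6°.
Largest gap = 260.3° ⇒ minimal covering band is its complement: 360° − 260.3° = 99.7°.
Band runs from +118.2° eastward to -142.1°, crossing the antimeridian.

99.7°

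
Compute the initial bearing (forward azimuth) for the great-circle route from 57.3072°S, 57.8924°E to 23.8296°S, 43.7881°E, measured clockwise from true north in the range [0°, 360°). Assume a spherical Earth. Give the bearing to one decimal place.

337.1°

Δλ = 43.7881 − 57.8924 = -14.1043°.
θ = atan2( sin Δλ · cos φ₂ , cos φ₁ · sin φ₂ − sin φ₁ · cos φ₂ · cos Δλ )
  = atan2(-0.22291, 0.52840) = -22.873° → normalised to [0°, 360°): 337.127°.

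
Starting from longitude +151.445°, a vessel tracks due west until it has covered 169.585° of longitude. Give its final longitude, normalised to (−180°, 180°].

-18.140°

Start at +151.445°; shift −169.585° → -18.140°.
-18.140° already lies in (−180°, 180°].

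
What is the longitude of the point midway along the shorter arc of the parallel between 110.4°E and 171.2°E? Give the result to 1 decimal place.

Signed shortest Δλ from +110.4° to +171.2° is +60.8°.
Midpoint longitude = +110.4° + (+60.8°)/2 = +110.4° + 30.4° = +140.8°.

140.8°E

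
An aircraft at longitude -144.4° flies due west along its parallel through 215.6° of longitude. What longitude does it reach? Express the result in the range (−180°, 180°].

+0.0°

Start at -144.4°; shift −215.6° → -360.0°.
-360.0° lies outside (−180°, 180°]; add 360° → +0.0°.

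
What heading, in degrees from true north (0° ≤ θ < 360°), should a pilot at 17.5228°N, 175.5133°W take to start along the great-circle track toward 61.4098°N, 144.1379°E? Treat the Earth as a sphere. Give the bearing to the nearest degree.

337°

Δλ = 144.1379 − -175.5133 = 319.6512°; wrapped into (−180°, 180°]: -40.3488°.
θ = atan2( sin Δλ · cos φ₂ , cos φ₁ · sin φ₂ − sin φ₁ · cos φ₂ · cos Δλ )
  = atan2(-0.30983, 0.72751) = -23.068° → normalised to [0°, 360°): 336.932°.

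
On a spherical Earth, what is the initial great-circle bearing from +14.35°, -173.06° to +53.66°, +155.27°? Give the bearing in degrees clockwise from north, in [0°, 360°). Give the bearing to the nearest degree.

335°

Δλ = 155.27 − -173.06 = 328.33°; wrapped into (−180°, 180°]: -31.67°.
θ = atan2( sin Δλ · cos φ₂ , cos φ₁ · sin φ₂ − sin φ₁ · cos φ₂ · cos Δλ )
  = atan2(-0.31112, 0.65539) = -25.394° → normalised to [0°, 360°): 334.606°.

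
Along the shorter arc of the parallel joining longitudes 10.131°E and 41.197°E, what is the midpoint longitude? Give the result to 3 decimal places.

Signed shortest Δλ from +10.131° to +41.197° is +31.066°.
Midpoint longitude = +10.131° + (+31.066°)/2 = +10.131° + 15.533° = +25.664°.

25.664°E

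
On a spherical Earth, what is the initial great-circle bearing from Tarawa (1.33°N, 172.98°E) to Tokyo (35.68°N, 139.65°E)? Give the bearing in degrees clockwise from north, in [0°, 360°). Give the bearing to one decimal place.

Δλ = 139.65 − 172.98 = -33.33°.
θ = atan2( sin Δλ · cos φ₂ , cos φ₁ · sin φ₂ − sin φ₁ · cos φ₂ · cos Δλ )
  = atan2(-0.44632, 0.56735) = -38.191° → normalised to [0°, 360°): 321.809°.

321.8°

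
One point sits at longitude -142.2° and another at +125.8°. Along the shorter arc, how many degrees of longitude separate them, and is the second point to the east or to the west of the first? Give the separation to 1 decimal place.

92.0° west

Raw difference: 125.8 − -142.2 = 268.0°.
Normalise into (−180°, 180°]: 268.0° − 360° = -92.0°.
Negative ⇒ the second point lies to the west; separation 92.0°.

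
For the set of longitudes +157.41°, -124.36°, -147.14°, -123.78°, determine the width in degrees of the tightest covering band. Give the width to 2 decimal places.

78.81°

Sort the longitudes: -147.14°, -124.36°, -123.78°, +157.41°.
Eastward gaps between consecutive values (wrapping around): 22.78°, 0.58°, 281.19°, 55.45°.
Largest gap = 281.19° ⇒ minimal covering band is its complement: 360° − 281.19° = 78.81°.
Band runs from +157.41° eastward to -123.78°, crossing the antimeridian.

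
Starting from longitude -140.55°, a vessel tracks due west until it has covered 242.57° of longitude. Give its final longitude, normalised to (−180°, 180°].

Start at -140.55°; shift −242.57° → -383.12°.
-383.12° lies outside (−180°, 180°]; add 360° → -23.12°.

-23.12°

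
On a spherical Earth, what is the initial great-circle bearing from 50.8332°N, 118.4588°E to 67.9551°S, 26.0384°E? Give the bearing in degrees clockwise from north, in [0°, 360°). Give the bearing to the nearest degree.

Δλ = 26.0384 − 118.4588 = -92.4204°.
θ = atan2( sin Δλ · cos φ₂ , cos φ₁ · sin φ₂ − sin φ₁ · cos φ₂ · cos Δλ )
  = atan2(-0.37500, -0.57312) = -146.803° → normalised to [0°, 360°): 213.197°.

213°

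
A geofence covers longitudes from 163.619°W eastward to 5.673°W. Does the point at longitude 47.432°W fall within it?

Band width going east from -163.619° to -5.673°: ((-5.673 − -163.619) mod 360) = 157.946°.
Offset of -47.432° east of the west edge: ((-47.432 − -163.619) mod 360) = 116.187°.
116.187° ≤ 157.946° ⇒ inside.

Yes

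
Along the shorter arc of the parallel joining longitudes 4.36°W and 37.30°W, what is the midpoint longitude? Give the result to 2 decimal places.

Signed shortest Δλ from -4.36° to -37.30° is -32.94°.
Midpoint longitude = -4.36° + (-32.94°)/2 = -4.36° − 16.47° = -20.83°.

20.83°W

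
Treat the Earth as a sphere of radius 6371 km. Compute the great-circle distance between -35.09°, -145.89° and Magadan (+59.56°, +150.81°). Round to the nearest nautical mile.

Δλ = 150.81 − -145.89 = 296.70°; wrapped into (−180°, 180°]: -63.30°.
Δφ = 59.56 − -35.09 = 94.65°.
a = sin²(Δφ/2) + cos φ₁ · cos φ₂ · sin²(Δλ/2) = 0.654678.
c = 2·atan2(√a, √(1−a)) = 1.88531 rad → d = 6371·c ≈ 12011.32 km ≈ 6485.60 nmi.

6486 nmi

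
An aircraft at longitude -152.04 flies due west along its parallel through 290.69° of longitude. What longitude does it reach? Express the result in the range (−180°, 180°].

-82.73°

Start at -152.04°; shift −290.69° → -442.73°.
-442.73° lies outside (−180°, 180°]; add 360° → -82.73°.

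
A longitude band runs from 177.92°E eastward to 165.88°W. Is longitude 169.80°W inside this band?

Yes

Band width going east from +177.92° to -165.88°: ((-165.88 − 177.92) mod 360) = 16.20°.
Offset of -169.80° east of the west edge: ((-169.80 − 177.92) mod 360) = 12.28°.
12.28° ≤ 16.20° ⇒ inside.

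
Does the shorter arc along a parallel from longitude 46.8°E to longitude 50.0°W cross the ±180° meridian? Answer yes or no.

No

Signed shortest Δλ = ((-50.0 − 46.8 + 180) mod 360) − 180 = -96.8°.
Going west by 96.8° from +46.8° reaches -50.0° without touching 180°.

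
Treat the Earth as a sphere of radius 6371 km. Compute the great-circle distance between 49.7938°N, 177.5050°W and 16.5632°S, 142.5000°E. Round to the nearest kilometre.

8356 km

Δλ = 142.5000 − -177.5050 = 320.0050°; wrapped into (−180°, 180°]: -39.9950°.
Δφ = -16.5632 − 49.7938 = -66.3570°.
a = sin²(Δφ/2) + cos φ₁ · cos φ₂ · sin²(Δλ/2) = 0.371845.
c = 2·atan2(√a, √(1−a)) = 1.31159 rad → d = 6371·c ≈ 8356.16 km.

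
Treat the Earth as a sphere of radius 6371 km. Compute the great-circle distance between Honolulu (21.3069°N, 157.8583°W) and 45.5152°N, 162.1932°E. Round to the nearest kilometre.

Δλ = 162.1932 − -157.8583 = 320.0515°; wrapped into (−180°, 180°]: -39.9485°.
Δφ = 45.5152 − 21.3069 = 24.2083°.
a = sin²(Δφ/2) + cos φ₁ · cos φ₂ · sin²(Δλ/2) = 0.120147.
c = 2·atan2(√a, √(1−a)) = 0.70794 rad → d = 6371·c ≈ 4510.26 km.

4510 km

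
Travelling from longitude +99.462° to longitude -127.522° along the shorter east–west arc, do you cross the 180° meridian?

Yes

Naïve |-127.522 − 99.462| = 226.984° > 180°, so the shorter arc goes the other way round — across 180°.
Signed shortest Δλ = ((-127.522 − 99.462 + 180) mod 360) − 180 = 133.016°.
Going east by 133.016° from +99.462° passes through 180° before reaching -127.522°.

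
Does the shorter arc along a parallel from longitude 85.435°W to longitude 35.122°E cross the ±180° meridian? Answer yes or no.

Signed shortest Δλ = ((35.122 − -85.435 + 180) mod 360) − 180 = 120.557°.
Going east by 120.557° from -85.435° reaches +35.122° without touching 180°.

No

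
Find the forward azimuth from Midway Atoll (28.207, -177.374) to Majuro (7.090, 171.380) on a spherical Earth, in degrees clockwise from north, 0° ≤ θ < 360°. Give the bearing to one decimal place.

Δλ = 171.380 − -177.374 = 348.754°; wrapped into (−180°, 180°]: -11.246°.
θ = atan2( sin Δλ · cos φ₂ , cos φ₁ · sin φ₂ − sin φ₁ · cos φ₂ · cos Δλ )
  = atan2(-0.19353, -0.35127) = -151.147° → normalised to [0°, 360°): 208.853°.

208.9°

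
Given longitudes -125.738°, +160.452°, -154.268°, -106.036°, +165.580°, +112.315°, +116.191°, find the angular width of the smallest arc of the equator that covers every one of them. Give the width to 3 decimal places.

Sort the longitudes: -154.268°, -125.738°, -106.036°, +112.315°, +116.191°, +160.452°, +165.580°.
Eastward gaps between consecutive values (wrapping around): 28.530°, 19.702°, 218.351°, 3.876°, 44.261°, 5.128°, 40.152°.
Largest gap = 218.351° ⇒ minimal covering band is its complement: 360° − 218.351° = 141.649°.
Band runs from +112.315° eastward to -106.036°, crossing the antimeridian.

141.649°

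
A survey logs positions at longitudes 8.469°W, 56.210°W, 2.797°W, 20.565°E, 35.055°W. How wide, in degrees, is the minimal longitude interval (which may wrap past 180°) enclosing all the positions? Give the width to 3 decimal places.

Sort the longitudes: -56.210°, -35.055°, -8.469°, -2.797°, +20.565°.
Eastward gaps between consecutive values (wrapping around): 21.155°, 26.586°, 5.672°, 23.362°, 283.225°.
Largest gap = 283.225° ⇒ minimal covering band is its complement: 360° − 283.225° = 76.775°.
Band runs from -56.210° eastward to +20.565°.

76.775°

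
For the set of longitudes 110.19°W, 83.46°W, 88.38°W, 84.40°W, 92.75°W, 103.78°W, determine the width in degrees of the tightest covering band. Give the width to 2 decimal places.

Sort the longitudes: -110.19°, -103.78°, -92.75°, -88.38°, -84.40°, -83.46°.
Eastward gaps between consecutive values (wrapping around): 6.41°, 11.03°, 4.37°, 3.98°, 0.94°, 333.27°.
Largest gap = 333.27° ⇒ minimal covering band is its complement: 360° − 333.27° = 26.73°.
Band runs from -110.19° eastward to -83.46°.

26.73°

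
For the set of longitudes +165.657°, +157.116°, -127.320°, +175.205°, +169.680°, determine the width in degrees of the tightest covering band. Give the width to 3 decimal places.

75.564°

Sort the longitudes: -127.320°, +157.116°, +165.657°, +169.680°, +175.205°.
Eastward gaps between consecutive values (wrapping around): 284.436°, 8.541°, 4.023°, 5.525°, 57.475°.
Largest gap = 284.436° ⇒ minimal covering band is its complement: 360° − 284.436° = 75.564°.
Band runs from +157.116° eastward to -127.320°, crossing the antimeridian.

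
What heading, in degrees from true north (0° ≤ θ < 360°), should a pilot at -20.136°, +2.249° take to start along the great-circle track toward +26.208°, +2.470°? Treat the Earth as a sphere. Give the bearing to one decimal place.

0.3°

Δλ = 2.470 − 2.249 = 0.221°.
θ = atan2( sin Δλ · cos φ₂ , cos φ₁ · sin φ₂ − sin φ₁ · cos φ₂ · cos Δλ )
  = atan2(0.00346, 0.72350) = 0.274° → normalised to [0°, 360°): 0.274°.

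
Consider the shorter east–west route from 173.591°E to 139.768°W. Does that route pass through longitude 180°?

Naïve |-139.768 − 173.591| = 313.359° > 180°, so the shorter arc goes the other way round — across 180°.
Signed shortest Δλ = ((-139.768 − 173.591 + 180) mod 360) − 180 = 46.641°.
Going east by 46.641° from +173.591° passes through 180° before reaching -139.768°.

Yes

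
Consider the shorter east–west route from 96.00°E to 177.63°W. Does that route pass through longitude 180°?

Yes

Naïve |-177.63 − 96.00| = 273.63° > 180°, so the shorter arc goes the other way round — across 180°.
Signed shortest Δλ = ((-177.63 − 96.00 + 180) mod 360) − 180 = 86.37°.
Going east by 86.37° from +96.00° passes through 180° before reaching -177.63°.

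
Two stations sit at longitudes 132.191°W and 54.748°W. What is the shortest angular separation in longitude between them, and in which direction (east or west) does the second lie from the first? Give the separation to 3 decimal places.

77.443° east

Raw difference: -54.748 − -132.191 = 77.443°.
Normalise into (−180°, 180°]: 77.443° stays 77.443°.
Positive ⇒ the second point lies to the east; separation 77.443°.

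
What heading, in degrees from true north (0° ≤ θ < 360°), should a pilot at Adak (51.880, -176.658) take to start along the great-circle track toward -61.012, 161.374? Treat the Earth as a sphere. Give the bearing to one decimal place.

191.5°

Δλ = 161.374 − -176.658 = 338.032°; wrapped into (−180°, 180°]: -21.968°.
θ = atan2( sin Δλ · cos φ₂ , cos φ₁ · sin φ₂ − sin φ₁ · cos φ₂ · cos Δλ )
  = atan2(-0.18129, -0.89356) = -168.531° → normalised to [0°, 360°): 191.469°.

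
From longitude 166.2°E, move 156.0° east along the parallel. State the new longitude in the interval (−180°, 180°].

37.8°W

Start at +166.2°; shift +156.0° → +322.2°.
+322.2° lies outside (−180°, 180°]; subtract 360° → -37.8°.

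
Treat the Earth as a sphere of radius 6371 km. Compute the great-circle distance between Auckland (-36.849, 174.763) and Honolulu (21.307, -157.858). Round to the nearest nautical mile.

Δλ = -157.858 − 174.763 = -332.621°; wrapped into (−180°, 180°]: 27.379°.
Δφ = 21.307 − -36.849 = 58.156°.
a = sin²(Δφ/2) + cos φ₁ · cos φ₂ · sin²(Δλ/2) = 0.277951.
c = 2·atan2(√a, √(1−a)) = 1.11063 rad → d = 6371·c ≈ 7075.82 km ≈ 3820.64 nmi.

3821 nmi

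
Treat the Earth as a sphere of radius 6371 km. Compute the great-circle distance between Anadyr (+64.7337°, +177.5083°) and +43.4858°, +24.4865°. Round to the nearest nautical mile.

4187 nmi

Δλ = 24.4865 − 177.5083 = -153.0218°.
Δφ = 43.4858 − 64.7337 = -21.2479°.
a = sin²(Δφ/2) + cos φ₁ · cos φ₂ · sin²(Δλ/2) = 0.326821.
c = 2·atan2(√a, √(1−a)) = 1.21711 rad → d = 6371·c ≈ 7754.21 km ≈ 4186.94 nmi.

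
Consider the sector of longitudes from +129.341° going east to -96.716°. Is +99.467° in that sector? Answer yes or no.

No

Band width going east from +129.341° to -96.716°: ((-96.716 − 129.341) mod 360) = 133.943°.
Offset of +99.467° east of the west edge: ((99.467 − 129.341) mod 360) = 330.126°.
330.126° > 133.943° ⇒ outside.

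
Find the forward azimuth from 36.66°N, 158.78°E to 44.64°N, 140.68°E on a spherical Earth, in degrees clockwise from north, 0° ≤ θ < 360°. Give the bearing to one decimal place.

305.9°

Δλ = 140.68 − 158.78 = -18.10°.
θ = atan2( sin Δλ · cos φ₂ , cos φ₁ · sin φ₂ − sin φ₁ · cos φ₂ · cos Δλ )
  = atan2(-0.22106, 0.15985) = -54.129° → normalised to [0°, 360°): 305.871°.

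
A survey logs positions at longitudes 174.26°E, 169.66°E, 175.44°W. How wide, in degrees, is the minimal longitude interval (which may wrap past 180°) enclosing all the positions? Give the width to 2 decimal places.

14.90°

Sort the longitudes: -175.44°, +169.66°, +174.26°.
Eastward gaps between consecutive values (wrapping around): 345.10°, 4.60°, 10.30°.
Largest gap = 345.10° ⇒ minimal covering band is its complement: 360° − 345.10° = 14.90°.
Band runs from +169.66° eastward to -175.44°, crossing the antimeridian.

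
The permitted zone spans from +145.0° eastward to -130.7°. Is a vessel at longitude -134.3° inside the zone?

Yes

Band width going east from +145.0° to -130.7°: ((-130.7 − 145.0) mod 360) = 84.3°.
Offset of -134.3° east of the west edge: ((-134.3 − 145.0) mod 360) = 80.7°.
80.7° ≤ 84.3° ⇒ inside.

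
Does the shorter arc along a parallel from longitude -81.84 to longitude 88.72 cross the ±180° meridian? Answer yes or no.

Signed shortest Δλ = ((88.72 − -81.84 + 180) mod 360) − 180 = 170.56°.
Going east by 170.56° from -81.84° reaches +88.72° without touching 180°.

No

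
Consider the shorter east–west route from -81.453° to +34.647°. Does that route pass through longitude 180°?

No

Signed shortest Δλ = ((34.647 − -81.453 + 180) mod 360) − 180 = 116.1°.
Going east by 116.1° from -81.453° reaches +34.647° without touching 180°.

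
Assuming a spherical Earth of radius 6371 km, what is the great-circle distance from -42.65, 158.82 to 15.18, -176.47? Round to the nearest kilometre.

Δλ = -176.47 − 158.82 = -335.29°; wrapped into (−180°, 180°]: 24.71°.
Δφ = 15.18 − -42.65 = 57.83°.
a = sin²(Δφ/2) + cos φ₁ · cos φ₂ · sin²(Δλ/2) = 0.266282.
c = 2·atan2(√a, √(1−a)) = 1.08441 rad → d = 6371·c ≈ 6908.76 km.

6909 km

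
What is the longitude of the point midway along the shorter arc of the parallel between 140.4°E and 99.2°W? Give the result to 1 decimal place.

Signed shortest Δλ from +140.4° to -99.2° is +120.4°.
Midpoint longitude = +140.4° + (+120.4°)/2 = +140.4° + 60.2° = +200.6°.
Normalise into (−180°, 180°]: -159.4°.
(The naïve average (+140.4 + -99.2)/2 = 20.6° is on the wrong side of the globe.)

159.4°W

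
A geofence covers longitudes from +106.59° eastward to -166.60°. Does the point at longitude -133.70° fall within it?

No

Band width going east from +106.59° to -166.60°: ((-166.60 − 106.59) mod 360) = 86.81°.
Offset of -133.70° east of the west edge: ((-133.70 − 106.59) mod 360) = 119.71°.
119.71° > 86.81° ⇒ outside.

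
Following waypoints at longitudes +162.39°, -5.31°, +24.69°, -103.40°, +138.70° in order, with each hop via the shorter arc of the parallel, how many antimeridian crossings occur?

Leg 1: +162.39° → -5.31°, shortest Δλ = -167.7° (west) — does not cross 180°.
Leg 2: -5.31° → +24.69°, shortest Δλ = 30.0° (east) — does not cross 180°.
Leg 3: +24.69° → -103.40°, shortest Δλ = -128.09° (west) — does not cross 180°.
Leg 4: -103.40° → +138.70°, shortest Δλ = -117.9° (west) — crosses 180°.
Total crossings: 1.

1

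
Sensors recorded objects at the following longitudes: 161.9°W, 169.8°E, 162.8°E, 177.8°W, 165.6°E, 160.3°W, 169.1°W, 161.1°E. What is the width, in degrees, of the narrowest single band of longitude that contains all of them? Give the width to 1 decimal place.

Sort the longitudes: -177.8°, -169.1°, -161.9°, -160.3°, +161.1°, +162.8°, +165.6°, +169.8°.
Eastward gaps between consecutive values (wrapping around): 8.7°, 7.2°, 1.6°, 321.4°, 1.7°, 2.8°, 4.2°, 12.4°.
Largest gap = 321.4° ⇒ minimal covering band is its complement: 360° − 321.4° = 38.6°.
Band runs from +161.1° eastward to -160.3°, crossing the antimeridian.

38.6°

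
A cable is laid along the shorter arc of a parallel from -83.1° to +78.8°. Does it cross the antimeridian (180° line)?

Signed shortest Δλ = ((78.8 − -83.1 + 180) mod 360) − 180 = 161.9°.
Going east by 161.9° from -83.1° reaches +78.8° without touching 180°.

No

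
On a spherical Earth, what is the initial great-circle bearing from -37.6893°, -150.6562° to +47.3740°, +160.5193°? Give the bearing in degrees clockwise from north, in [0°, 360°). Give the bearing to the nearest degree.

Δλ = 160.5193 − -150.6562 = 311.1755°; wrapped into (−180°, 180°]: -48.8245°.
θ = atan2( sin Δλ · cos φ₂ , cos φ₁ · sin φ₂ − sin φ₁ · cos φ₂ · cos Δλ )
  = atan2(-0.50973, 0.85484) = -30.807° → normalised to [0°, 360°): 329.193°.

329°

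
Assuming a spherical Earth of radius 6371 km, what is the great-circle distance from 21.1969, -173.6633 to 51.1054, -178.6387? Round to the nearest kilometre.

Δλ = -178.6387 − -173.6633 = -4.9754°.
Δφ = 51.1054 − 21.1969 = 29.9085°.
a = sin²(Δφ/2) + cos φ₁ · cos φ₂ · sin²(Δλ/2) = 0.067692.
c = 2·atan2(√a, √(1−a)) = 0.52641 rad → d = 6371·c ≈ 3353.75 km.

3354 km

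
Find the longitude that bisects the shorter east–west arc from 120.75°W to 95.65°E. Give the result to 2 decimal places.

167.45°E

Signed shortest Δλ from -120.75° to +95.65° is -143.60°.
Midpoint longitude = -120.75° + (-143.60°)/2 = -120.75° − 71.80° = -192.55°.
Normalise into (−180°, 180°]: +167.45°.
(The naïve average (-120.75 + +95.65)/2 = -12.55° is on the wrong side of the globe.)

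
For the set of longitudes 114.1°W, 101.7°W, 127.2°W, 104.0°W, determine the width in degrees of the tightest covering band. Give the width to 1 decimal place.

Sort the longitudes: -127.2°, -114.1°, -104.0°, -101.7°.
Eastward gaps between consecutive values (wrapping around): 13.1°, 10.1°, 2.3°, 334.5°.
Largest gap = 334.5° ⇒ minimal covering band is its complement: 360° − 334.5° = 25.5°.
Band runs from -127.2° eastward to -101.7°.

25.5°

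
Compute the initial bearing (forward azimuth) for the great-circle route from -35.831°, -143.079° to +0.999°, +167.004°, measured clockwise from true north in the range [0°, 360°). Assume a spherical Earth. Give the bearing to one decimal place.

297.1°

Δλ = 167.004 − -143.079 = 310.083°; wrapped into (−180°, 180°]: -49.917°.
θ = atan2( sin Δλ · cos φ₂ , cos φ₁ · sin φ₂ − sin φ₁ · cos φ₂ · cos Δλ )
  = atan2(-0.76500, 0.39101) = -62.927° → normalised to [0°, 360°): 297.073°.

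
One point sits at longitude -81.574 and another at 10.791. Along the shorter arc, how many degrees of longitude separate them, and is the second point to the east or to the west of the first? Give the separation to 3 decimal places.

Raw difference: 10.791 − -81.574 = 92.365°.
Normalise into (−180°, 180°]: 92.365° stays 92.365°.
Positive ⇒ the second point lies to the east; separation 92.365°.

92.365° east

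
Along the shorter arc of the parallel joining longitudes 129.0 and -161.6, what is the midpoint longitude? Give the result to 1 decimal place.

+163.7°

Signed shortest Δλ from +129.0° to -161.6° is +69.4°.
Midpoint longitude = +129.0° + (+69.4°)/2 = +129.0° + 34.7° = +163.7°.
(The naïve average (+129.0 + -161.6)/2 = -16.3° is on the wrong side of the globe.)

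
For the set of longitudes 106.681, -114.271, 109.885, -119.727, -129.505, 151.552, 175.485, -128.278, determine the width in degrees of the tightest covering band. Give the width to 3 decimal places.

139.048°

Sort the longitudes: -129.505°, -128.278°, -119.727°, -114.271°, +106.681°, +109.885°, +151.552°, +175.485°.
Eastward gaps between consecutive values (wrapping around): 1.227°, 8.551°, 5.456°, 220.952°, 3.204°, 41.667°, 23.933°, 55.010°.
Largest gap = 220.952° ⇒ minimal covering band is its complement: 360° − 220.952° = 139.048°.
Band runs from +106.681° eastward to -114.271°, crossing the antimeridian.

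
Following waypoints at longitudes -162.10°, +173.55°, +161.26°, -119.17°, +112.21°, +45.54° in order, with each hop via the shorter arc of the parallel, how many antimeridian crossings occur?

3

Leg 1: -162.10° → +173.55°, shortest Δλ = -24.35° (west) — crosses 180°.
Leg 2: +173.55° → +161.26°, shortest Δλ = -12.29° (west) — does not cross 180°.
Leg 3: +161.26° → -119.17°, shortest Δλ = 79.57° (east) — crosses 180°.
Leg 4: -119.17° → +112.21°, shortest Δλ = -128.62° (west) — crosses 180°.
Leg 5: +112.21° → +45.54°, shortest Δλ = -66.67° (west) — does not cross 180°.
Total crossings: 3.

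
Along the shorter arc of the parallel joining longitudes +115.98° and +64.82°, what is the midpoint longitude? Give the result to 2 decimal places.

+90.40°

Signed shortest Δλ from +115.98° to +64.82° is -51.16°.
Midpoint longitude = +115.98° + (-51.16°)/2 = +115.98° − 25.58° = +90.40°.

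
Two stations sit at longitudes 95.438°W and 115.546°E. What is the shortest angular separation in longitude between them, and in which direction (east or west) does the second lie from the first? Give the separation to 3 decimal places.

149.016° west

Raw difference: 115.546 − -95.438 = 210.984°.
Normalise into (−180°, 180°]: 210.984° − 360° = -149.016°.
Negative ⇒ the second point lies to the west; separation 149.016°.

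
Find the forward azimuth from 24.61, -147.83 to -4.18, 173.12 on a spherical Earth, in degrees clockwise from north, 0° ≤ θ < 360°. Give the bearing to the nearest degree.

238°

Δλ = 173.12 − -147.83 = 320.95°; wrapped into (−180°, 180°]: -39.05°.
θ = atan2( sin Δλ · cos φ₂ , cos φ₁ · sin φ₂ − sin φ₁ · cos φ₂ · cos Δλ )
  = atan2(-0.62832, -0.38881) = -121.750° → normalised to [0°, 360°): 238.250°.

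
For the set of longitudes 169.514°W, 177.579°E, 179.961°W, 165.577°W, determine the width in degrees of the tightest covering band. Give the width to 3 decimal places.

Sort the longitudes: -179.961°, -169.514°, -165.577°, +177.579°.
Eastward gaps between consecutive values (wrapping around): 10.447°, 3.937°, 343.156°, 2.460°.
Largest gap = 343.156° ⇒ minimal covering band is its complement: 360° − 343.156° = 16.844°.
Band runs from +177.579° eastward to -165.577°, crossing the antimeridian.

16.844°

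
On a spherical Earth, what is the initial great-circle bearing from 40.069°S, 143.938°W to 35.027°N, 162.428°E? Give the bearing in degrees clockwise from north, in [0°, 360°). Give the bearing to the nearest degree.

319°

Δλ = 162.428 − -143.938 = 306.366°; wrapped into (−180°, 180°]: -53.634°.
θ = atan2( sin Δλ · cos φ₂ , cos φ₁ · sin φ₂ − sin φ₁ · cos φ₂ · cos Δλ )
  = atan2(-0.65940, 0.75179) = -41.254° → normalised to [0°, 360°): 318.746°.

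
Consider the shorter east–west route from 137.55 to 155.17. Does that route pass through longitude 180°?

Signed shortest Δλ = ((155.17 − 137.55 + 180) mod 360) − 180 = 17.62°.
Going east by 17.62° from +137.55° reaches +155.17° without touching 180°.

No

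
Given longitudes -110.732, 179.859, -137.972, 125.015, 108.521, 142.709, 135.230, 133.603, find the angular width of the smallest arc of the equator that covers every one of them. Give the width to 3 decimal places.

Sort the longitudes: -137.972°, -110.732°, +108.521°, +125.015°, +133.603°, +135.230°, +142.709°, +179.859°.
Eastward gaps between consecutive values (wrapping around): 27.240°, 219.253°, 16.494°, 8.588°, 1.627°, 7.479°, 37.150°, 42.169°.
Largest gap = 219.253° ⇒ minimal covering band is its complement: 360° − 219.253° = 140.747°.
Band runs from +108.521° eastward to -110.732°, crossing the antimeridian.

140.747°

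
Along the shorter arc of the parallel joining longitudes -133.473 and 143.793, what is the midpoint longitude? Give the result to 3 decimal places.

-174.840°

Signed shortest Δλ from -133.473° to +143.793° is -82.734°.
Midpoint longitude = -133.473° + (-82.734°)/2 = -133.473° − 41.367° = -174.840°.
(The naïve average (-133.473 + +143.793)/2 = 5.16° is on the wrong side of the globe.)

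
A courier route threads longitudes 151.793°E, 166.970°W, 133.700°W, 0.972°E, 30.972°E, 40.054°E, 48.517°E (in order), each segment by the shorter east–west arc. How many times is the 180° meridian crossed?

Leg 1: +151.793° → -166.970°, shortest Δλ = 41.237° (east) — crosses 180°.
Leg 2: -166.970° → -133.700°, shortest Δλ = 33.27° (east) — does not cross 180°.
Leg 3: -133.700° → +0.972°, shortest Δλ = 134.672° (east) — does not cross 180°.
Leg 4: +0.972° → +30.972°, shortest Δλ = 30.0° (east) — does not cross 180°.
Leg 5: +30.972° → +40.054°, shortest Δλ = 9.082° (east) — does not cross 180°.
Leg 6: +40.054° → +48.517°, shortest Δλ = 8.463° (east) — does not cross 180°.
Total crossings: 1.

1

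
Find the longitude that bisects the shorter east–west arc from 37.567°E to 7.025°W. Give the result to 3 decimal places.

15.271°E

Signed shortest Δλ from +37.567° to -7.025° is -44.592°.
Midpoint longitude = +37.567° + (-44.592°)/2 = +37.567° − 22.296° = +15.271°.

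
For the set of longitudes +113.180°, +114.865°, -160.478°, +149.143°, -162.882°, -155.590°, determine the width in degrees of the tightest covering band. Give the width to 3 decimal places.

Sort the longitudes: -162.882°, -160.478°, -155.590°, +113.180°, +114.865°, +149.143°.
Eastward gaps between consecutive values (wrapping around): 2.404°, 4.888°, 268.770°, 1.685°, 34.278°, 47.975°.
Largest gap = 268.770° ⇒ minimal covering band is its complement: 360° − 268.770° = 91.230°.
Band runs from +113.180° eastward to -155.590°, crossing the antimeridian.

91.230°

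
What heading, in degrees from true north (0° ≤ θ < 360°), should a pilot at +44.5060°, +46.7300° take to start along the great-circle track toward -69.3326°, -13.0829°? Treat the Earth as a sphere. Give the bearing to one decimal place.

Δλ = -13.0829 − 46.7300 = -59.8129°.
θ = atan2( sin Δλ · cos φ₂ , cos φ₁ · sin φ₂ − sin φ₁ · cos φ₂ · cos Δλ )
  = atan2(-0.30508, -0.79168) = -158.926° → normalised to [0°, 360°): 201.074°.

201.1°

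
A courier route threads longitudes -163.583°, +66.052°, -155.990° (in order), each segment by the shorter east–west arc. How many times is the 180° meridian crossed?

2

Leg 1: -163.583° → +66.052°, shortest Δλ = -130.365° (west) — crosses 180°.
Leg 2: +66.052° → -155.990°, shortest Δλ = 137.958° (east) — crosses 180°.
Total crossings: 2.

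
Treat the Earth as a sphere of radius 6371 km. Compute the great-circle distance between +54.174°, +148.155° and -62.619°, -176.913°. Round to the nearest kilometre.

Δλ = -176.913 − 148.155 = -325.068°; wrapped into (−180°, 180°]: 34.932°.
Δφ = -62.619 − 54.174 = -116.793°.
a = sin²(Δφ/2) + cos φ₁ · cos φ₂ · sin²(Δλ/2) = 0.749634.
c = 2·atan2(√a, √(1−a)) = 2.09355 rad → d = 6371·c ≈ 13338.01 km.

13338 km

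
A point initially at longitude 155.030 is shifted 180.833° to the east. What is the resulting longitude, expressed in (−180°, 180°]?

-24.137°

Start at +155.030°; shift +180.833° → +335.863°.
+335.863° lies outside (−180°, 180°]; subtract 360° → -24.137°.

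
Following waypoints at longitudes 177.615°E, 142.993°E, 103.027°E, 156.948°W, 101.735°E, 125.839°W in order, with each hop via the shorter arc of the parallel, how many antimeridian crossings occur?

3

Leg 1: +177.615° → +142.993°, shortest Δλ = -34.622° (west) — does not cross 180°.
Leg 2: +142.993° → +103.027°, shortest Δλ = -39.966° (west) — does not cross 180°.
Leg 3: +103.027° → -156.948°, shortest Δλ = 100.025° (east) — crosses 180°.
Leg 4: -156.948° → +101.735°, shortest Δλ = -101.317° (west) — crosses 180°.
Leg 5: +101.735° → -125.839°, shortest Δλ = 132.426° (east) — crosses 180°.
Total crossings: 3.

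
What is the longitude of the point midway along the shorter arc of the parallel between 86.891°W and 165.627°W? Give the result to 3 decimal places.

126.259°W

Signed shortest Δλ from -86.891° to -165.627° is -78.736°.
Midpoint longitude = -86.891° + (-78.736°)/2 = -86.891° − 39.368° = -126.259°.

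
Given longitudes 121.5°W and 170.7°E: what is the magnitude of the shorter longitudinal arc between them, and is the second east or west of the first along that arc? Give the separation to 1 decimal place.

67.8° west

Raw difference: 170.7 − -121.5 = 292.2°.
Normalise into (−180°, 180°]: 292.2° − 360° = -67.8°.
Negative ⇒ the second point lies to the west; separation 67.8°.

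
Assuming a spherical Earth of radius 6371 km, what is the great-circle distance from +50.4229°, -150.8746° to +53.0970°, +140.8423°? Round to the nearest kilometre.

Δλ = 140.8423 − -150.8746 = 291.7169°; wrapped into (−180°, 180°]: -68.2831°.
Δφ = 53.0970 − 50.4229 = 2.6741°.
a = sin²(Δφ/2) + cos φ₁ · cos φ₂ · sin²(Δλ/2) = 0.121048.
c = 2·atan2(√a, √(1−a)) = 0.71070 rad → d = 6371·c ≈ 4527.89 km.

4528 km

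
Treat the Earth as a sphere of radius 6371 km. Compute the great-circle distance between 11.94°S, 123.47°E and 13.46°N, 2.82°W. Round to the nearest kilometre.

Δλ = -2.82 − 123.47 = -126.29°.
Δφ = 13.46 − -11.94 = 25.40°.
a = sin²(Δφ/2) + cos φ₁ · cos φ₂ · sin²(Δλ/2) = 0.805659.
c = 2·atan2(√a, √(1−a)) = 2.22852 rad → d = 6371·c ≈ 14197.91 km.

14198 km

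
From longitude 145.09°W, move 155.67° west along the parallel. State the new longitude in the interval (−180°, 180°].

Start at -145.09°; shift −155.67° → -300.76°.
-300.76° lies outside (−180°, 180°]; add 360° → +59.24°.

59.24°E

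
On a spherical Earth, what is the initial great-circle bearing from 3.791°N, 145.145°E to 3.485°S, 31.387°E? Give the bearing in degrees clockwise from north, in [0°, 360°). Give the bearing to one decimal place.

267.9°

Δλ = 31.387 − 145.145 = -113.758°.
θ = atan2( sin Δλ · cos φ₂ , cos φ₁ · sin φ₂ − sin φ₁ · cos φ₂ · cos Δλ )
  = atan2(-0.91356, -0.03407) = -92.136° → normalised to [0°, 360°): 267.864°.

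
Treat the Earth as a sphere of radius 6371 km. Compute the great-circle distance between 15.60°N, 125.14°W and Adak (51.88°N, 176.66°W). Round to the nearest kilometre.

Δλ = -176.66 − -125.14 = -51.52°.
Δφ = 51.88 − 15.60 = 36.28°.
a = sin²(Δφ/2) + cos φ₁ · cos φ₂ · sin²(Δλ/2) = 0.209235.
c = 2·atan2(√a, √(1−a)) = 0.95019 rad → d = 6371·c ≈ 6053.64 km.

6054 km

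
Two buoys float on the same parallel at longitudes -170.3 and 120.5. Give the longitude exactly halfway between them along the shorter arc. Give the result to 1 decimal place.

+155.1°

Signed shortest Δλ from -170.3° to +120.5° is -69.2°.
Midpoint longitude = -170.3° + (-69.2°)/2 = -170.3° − 34.6° = -204.9°.
Normalise into (−180°, 180°]: +155.1°.
(The naïve average (-170.3 + +120.5)/2 = -24.9° is on the wrong side of the globe.)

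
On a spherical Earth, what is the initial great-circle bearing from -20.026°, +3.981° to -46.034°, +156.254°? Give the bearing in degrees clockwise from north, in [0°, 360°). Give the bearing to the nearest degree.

160°

Δλ = 156.254 − 3.981 = 152.273°.
θ = atan2( sin Δλ · cos φ₂ , cos φ₁ · sin φ₂ − sin φ₁ · cos φ₂ · cos Δλ )
  = atan2(0.32300, -0.88667) = 159.984° → normalised to [0°, 360°): 159.984°.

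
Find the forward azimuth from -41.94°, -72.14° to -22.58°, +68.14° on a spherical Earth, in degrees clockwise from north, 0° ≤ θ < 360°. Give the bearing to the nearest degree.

142°

Δλ = 68.14 − -72.14 = 140.28°.
θ = atan2( sin Δλ · cos φ₂ , cos φ₁ · sin φ₂ − sin φ₁ · cos φ₂ · cos Δλ )
  = atan2(0.59005, -0.76029) = 142.185° → normalised to [0°, 360°): 142.185°.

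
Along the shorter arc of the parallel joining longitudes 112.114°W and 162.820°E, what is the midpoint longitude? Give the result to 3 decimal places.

Signed shortest Δλ from -112.114° to +162.820° is -85.066°.
Midpoint longitude = -112.114° + (-85.066°)/2 = -112.114° − 42.533° = -154.647°.
(The naïve average (-112.114 + +162.820)/2 = 25.353° is on the wrong side of the globe.)

154.647°W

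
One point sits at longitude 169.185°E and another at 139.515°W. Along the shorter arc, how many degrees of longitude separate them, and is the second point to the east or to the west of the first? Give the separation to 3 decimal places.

51.300° east

Raw difference: -139.515 − 169.185 = -308.7°.
Normalise into (−180°, 180°]: -308.7° + 360° = 51.3°.
Positive ⇒ the second point lies to the east; separation 51.300°.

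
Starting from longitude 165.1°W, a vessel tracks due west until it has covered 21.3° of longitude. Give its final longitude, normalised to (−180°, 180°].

Start at -165.1°; shift −21.3° → -186.4°.
-186.4° lies outside (−180°, 180°]; add 360° → +173.6°.

173.6°E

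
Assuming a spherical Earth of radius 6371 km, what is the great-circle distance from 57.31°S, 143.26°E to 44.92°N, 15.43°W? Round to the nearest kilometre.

Δλ = -15.43 − 143.26 = -158.69°.
Δφ = 44.92 − -57.31 = 102.23°.
a = sin²(Δφ/2) + cos φ₁ · cos φ₂ · sin²(Δλ/2) = 0.975281.
c = 2·atan2(√a, √(1−a)) = 2.82584 rad → d = 6371·c ≈ 18003.40 km.

18003 km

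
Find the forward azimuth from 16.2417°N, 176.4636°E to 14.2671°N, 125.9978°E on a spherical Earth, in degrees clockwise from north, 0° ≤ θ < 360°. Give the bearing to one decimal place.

274.9°

Δλ = 125.9978 − 176.4636 = -50.4658°.
θ = atan2( sin Δλ · cos φ₂ , cos φ₁ · sin φ₂ − sin φ₁ · cos φ₂ · cos Δλ )
  = atan2(-0.74746, 0.06406) = -85.101° → normalised to [0°, 360°): 274.899°.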